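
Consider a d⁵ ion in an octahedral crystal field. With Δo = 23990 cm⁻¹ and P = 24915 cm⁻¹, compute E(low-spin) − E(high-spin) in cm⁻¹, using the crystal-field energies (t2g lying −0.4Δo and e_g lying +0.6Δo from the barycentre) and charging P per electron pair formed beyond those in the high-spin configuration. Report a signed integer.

High-spin: t2g^3 e_g^2, CFSE = 0.0Δo = 0 cm⁻¹.
Low-spin t2g^5 e_g^0 gives -2.0Δo = -47980 cm⁻¹, but forming 2 extra pairs costs 2P = 49830 cm⁻¹, so E(LS) = -47980 + 49830 = 1850 cm⁻¹.
E(LS) − E(HS) = 1850 − (0) = 1850 cm⁻¹.

1850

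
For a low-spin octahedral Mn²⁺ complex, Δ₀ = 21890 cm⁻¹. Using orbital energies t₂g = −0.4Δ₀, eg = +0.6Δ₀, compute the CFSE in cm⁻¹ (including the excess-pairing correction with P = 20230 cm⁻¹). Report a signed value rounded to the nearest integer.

-3320

Mn²⁺: group 7, so d-count = 7 − 2 = 5.
The d⁵ electrons fill as t₂g⁵ eg⁰.
Orbital CFSE = 5(-0.4) + 0(0.6) = -2.0Δ₀ = -2.0 × 21890 = -43780 cm⁻¹.
High-spin d⁵ would be t₂g³ eg² with 0 pairs; low-spin has 2, so 2 excess pairs cost +2P = +40460 cm⁻¹.
Combining: -43780 + 40460 = -3320 cm⁻¹.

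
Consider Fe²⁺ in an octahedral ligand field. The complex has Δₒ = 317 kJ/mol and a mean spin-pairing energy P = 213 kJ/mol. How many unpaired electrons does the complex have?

Fe²⁺: group 8, so d-count = 8 − 2 = 6.
With Δₒ > P the complex is low-spin.
Configuration: t2g^6 e_g^0.
Unpaired electrons: 0.

0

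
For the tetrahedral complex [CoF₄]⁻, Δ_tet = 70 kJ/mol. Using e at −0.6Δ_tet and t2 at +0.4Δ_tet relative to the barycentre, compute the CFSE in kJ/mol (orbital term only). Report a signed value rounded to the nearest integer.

-42

Each F⁻ contributes -1; 4 × (-1) = -4. With overall charge -1, Co is in the +3 oxidation state.
Co sits in group 9; removing 3 electrons leaves Co³⁺ with 9 − 3 = 6 d electrons.
Tetrahedral splitting is small, so the complex is high-spin.
Electron filling gives e^3 t2^3.
Orbital CFSE = 3(-0.6) + 3(0.4) = -0.6Δ_tet = -0.6 × 70 = -42 kJ/mol.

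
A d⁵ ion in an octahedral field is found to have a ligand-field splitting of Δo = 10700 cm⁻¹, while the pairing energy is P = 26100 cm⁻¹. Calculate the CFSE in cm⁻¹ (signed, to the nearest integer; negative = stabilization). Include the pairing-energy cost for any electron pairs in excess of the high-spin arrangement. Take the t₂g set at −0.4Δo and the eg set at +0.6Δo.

0

Since Δo = 10700 cm⁻¹ < P = 26100 cm⁻¹, the complex adopts the high-spin configuration.
Filling d⁵ accordingly: t₂g³ eg².
Orbital CFSE = 0.0Δo = 0.0 × 10700 = 0 cm⁻¹.
High-spin has no excess pairs, so no pairing correction applies.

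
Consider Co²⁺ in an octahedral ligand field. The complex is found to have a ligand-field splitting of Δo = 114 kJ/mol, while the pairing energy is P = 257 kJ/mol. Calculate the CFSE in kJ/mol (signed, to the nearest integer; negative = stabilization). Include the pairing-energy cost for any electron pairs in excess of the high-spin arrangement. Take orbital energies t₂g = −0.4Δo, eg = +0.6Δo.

Co is in group 9, so Co²⁺ is d⁷ (9 − 2 = 7).
With Δo < P the complex is high-spin.
That gives t₂g⁵ eg².
Orbital CFSE = -0.8Δo = -0.8 × 114 = -91 kJ/mol.
High-spin has no excess pairs, so no pairing correction applies.

-91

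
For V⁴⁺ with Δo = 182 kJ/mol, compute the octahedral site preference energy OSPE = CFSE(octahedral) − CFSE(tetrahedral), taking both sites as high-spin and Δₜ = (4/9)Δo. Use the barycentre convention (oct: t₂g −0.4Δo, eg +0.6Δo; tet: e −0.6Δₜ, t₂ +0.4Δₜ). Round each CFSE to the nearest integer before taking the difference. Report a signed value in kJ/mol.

-24

Group 5 minus oxidation state +4 gives a d¹ configuration for V⁴⁺.
In an octahedral site d¹ (HS) is t₂g¹ eg⁰, giving CFSE(oct) = -0.4Δo = -73 kJ/mol.
Tetrahedral: e¹ t₂⁰, CFSE = 1(−0.6) + 0(+0.4) = -0.6Δₜ = -0.6 × (4/9) × 182 = -49 kJ/mol.
OSPE = CFSE(oct) − CFSE(tet) = -73 − (-49) = -24 kJ/mol.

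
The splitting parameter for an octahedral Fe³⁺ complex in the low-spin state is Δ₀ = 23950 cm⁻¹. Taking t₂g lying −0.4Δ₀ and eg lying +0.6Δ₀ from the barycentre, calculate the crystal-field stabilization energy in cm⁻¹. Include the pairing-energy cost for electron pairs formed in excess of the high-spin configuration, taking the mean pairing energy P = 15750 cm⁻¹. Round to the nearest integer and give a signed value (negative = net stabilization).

-16400

Fe sits in group 8; removing 3 electrons leaves Fe³⁺ with 8 − 3 = 5 d electrons.
The d⁵ electrons fill as t₂g⁵ eg⁰.
Orbital CFSE = 5(-0.4) + 0(0.6) = -2.0Δ₀ = -2.0 × 23950 = -47900 cm⁻¹.
High-spin d⁵ would be t₂g³ eg² with 0 pairs; low-spin has 2, so 2 excess pairs cost +2P = +31500 cm⁻¹.
Overall CFSE = -47900 + 31500 = -16400 cm⁻¹.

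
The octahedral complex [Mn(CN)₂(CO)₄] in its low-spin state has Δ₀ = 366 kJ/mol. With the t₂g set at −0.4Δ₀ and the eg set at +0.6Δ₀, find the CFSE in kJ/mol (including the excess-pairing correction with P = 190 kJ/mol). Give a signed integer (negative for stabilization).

-352

Ligand charges: 2×(-1) from CN⁻ and 4×(+0) from CO sum to -2; with overall charge +0, Mn is +2.
Mn²⁺: group 7, so d-count = 7 − 2 = 5.
The d⁵ electrons fill as t₂g⁵ eg⁰.
The orbital stabilization is -2.0Δ₀ = -2.0 × 366 = -732 kJ/mol.
High-spin d⁵ would be t₂g³ eg² with 0 pairs; low-spin has 2, so 2 excess pairs cost +2P = +380 kJ/mol.
Combining: -732 + 380 = -352 kJ/mol.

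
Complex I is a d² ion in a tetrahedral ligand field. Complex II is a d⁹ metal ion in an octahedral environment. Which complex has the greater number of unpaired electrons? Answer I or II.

I: Tetrahedral fields are weak (Δₜ ≈ 4/9 Δₒ), so electrons fill high-spin; e^2 t2^0 → 2 unpaired.
II: t₂g⁶ eg³ → 1 unpaired.
So I has more unpaired electrons.

I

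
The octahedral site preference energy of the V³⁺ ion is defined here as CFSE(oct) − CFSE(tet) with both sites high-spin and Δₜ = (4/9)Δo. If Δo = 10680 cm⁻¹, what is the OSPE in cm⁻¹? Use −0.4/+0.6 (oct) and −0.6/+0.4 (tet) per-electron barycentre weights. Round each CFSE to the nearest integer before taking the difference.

-2848

Group 5 minus oxidation state +3 gives a d² configuration for V³⁺.
Octahedral (high-spin): t₂g² eg⁰, CFSE = 2(−0.4) + 0(+0.6) = -0.8Δo = -0.8 × 10680 = -8544 cm⁻¹.
Tetrahedral e² t₂⁰ gives -1.2Δₜ = -1.2 × (4/9) × 10680 = -5696 cm⁻¹.
OSPE = -8544 − (-5696) = -2848 cm⁻¹.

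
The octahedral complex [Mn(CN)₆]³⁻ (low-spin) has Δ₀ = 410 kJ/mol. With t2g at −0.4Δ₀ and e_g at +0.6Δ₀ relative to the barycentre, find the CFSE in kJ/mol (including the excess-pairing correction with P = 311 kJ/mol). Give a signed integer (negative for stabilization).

Each CN⁻ contributes -1; 6 × (-1) = -6. With overall charge -3, Mn is in the +3 oxidation state.
Mn is in group 7, so Mn³⁺ is d⁴ (7 − 3 = 4).
Electron filling gives t2g^4 e_g^0.
Orbital CFSE = 4(-0.4) + 0(0.6) = -1.6Δ₀ = -1.6 × 410 = -656 kJ/mol.
Relative to high-spin t2g^3 e_g^1 (0 paired), the low-spin configuration has 1 additional pair, contributing +1 × 311 = +311 kJ/mol.
Overall CFSE = -656 + 311 = -345 kJ/mol.

-345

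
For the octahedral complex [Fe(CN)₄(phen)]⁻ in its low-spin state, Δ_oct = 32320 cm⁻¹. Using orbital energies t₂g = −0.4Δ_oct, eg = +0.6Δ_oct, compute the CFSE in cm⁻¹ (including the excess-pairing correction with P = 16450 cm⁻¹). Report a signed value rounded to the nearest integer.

-31740

Ligand charges: 4×(-1) from CN⁻ and 1×(+0) from phen sum to -4; with overall charge -1, Fe is +3.
Fe³⁺: group 8, so d-count = 8 − 3 = 5.
Configuration: t₂g⁵ eg⁰.
Orbital CFSE = 5(-0.4) + 0(0.6) = -2.0Δ_oct = -2.0 × 32320 = -64640 cm⁻¹.
Pairing penalty: 2 pairs vs 0 in the high-spin reference → 2 extra × P = 32900 cm⁻¹.
Net CFSE = -64640 + 32900 = -31740 cm⁻¹.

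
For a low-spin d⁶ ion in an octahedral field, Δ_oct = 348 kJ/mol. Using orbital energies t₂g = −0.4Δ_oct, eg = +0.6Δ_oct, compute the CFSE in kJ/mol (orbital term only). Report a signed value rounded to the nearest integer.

-835

Electron filling gives t₂g⁶ eg⁰.
The orbital stabilization is -2.4Δ_oct = -2.4 × 348 = -835 kJ/mol.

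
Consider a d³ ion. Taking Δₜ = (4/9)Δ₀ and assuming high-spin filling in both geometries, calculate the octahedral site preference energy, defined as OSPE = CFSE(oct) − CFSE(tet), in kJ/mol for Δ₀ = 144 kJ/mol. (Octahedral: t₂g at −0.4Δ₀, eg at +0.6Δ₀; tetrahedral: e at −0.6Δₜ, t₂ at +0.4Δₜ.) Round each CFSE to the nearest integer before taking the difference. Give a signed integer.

Octahedral high-spin t₂g³ eg⁰: CFSE = -1.2 × 144 = -173 kJ/mol.
Tetrahedral: e² t₂¹, CFSE = 2(−0.6) + 1(+0.4) = -0.8Δₜ = -0.8 × (4/9) × 144 = -51 kJ/mol.
OSPE = -173 − (-51) = -122 kJ/mol.

-122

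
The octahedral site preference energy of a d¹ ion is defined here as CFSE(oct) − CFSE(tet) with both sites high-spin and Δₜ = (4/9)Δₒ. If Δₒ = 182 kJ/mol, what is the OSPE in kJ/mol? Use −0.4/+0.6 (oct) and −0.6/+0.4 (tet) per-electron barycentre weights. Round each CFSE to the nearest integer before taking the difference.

In an octahedral site d¹ (HS) is t₂g¹ eg⁰, giving CFSE(oct) = -0.4Δₒ = -73 kJ/mol.
Tetrahedral: e¹ t₂⁰, CFSE = 1(−0.6) + 0(+0.4) = -0.6Δₜ = -0.6 × (4/9) × 182 = -49 kJ/mol.
OSPE = -73 − (-49) = -24 kJ/mol.

-24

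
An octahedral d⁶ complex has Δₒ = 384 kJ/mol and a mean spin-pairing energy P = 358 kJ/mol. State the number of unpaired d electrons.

0

Since Δₒ = 384 kJ/mol > P = 358 kJ/mol, the complex adopts the low-spin configuration.
Configuration: t2g^6 e_g^0.
Unpaired electrons: 0.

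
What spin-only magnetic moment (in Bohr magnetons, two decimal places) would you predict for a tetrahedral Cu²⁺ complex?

1.73 Bohr magnetons

Cu²⁺: group 11, so d-count = 11 − 2 = 9.
Tetrahedral fields are weak (Δₜ ≈ 4/9 Δₒ), so electrons fill high-spin.
Configuration: e⁴ t₂⁵ → 1 unpaired electron.
μ(spin-only) = √[1(1+2)] = √3 ≈ 1.73 Bohr magnetons.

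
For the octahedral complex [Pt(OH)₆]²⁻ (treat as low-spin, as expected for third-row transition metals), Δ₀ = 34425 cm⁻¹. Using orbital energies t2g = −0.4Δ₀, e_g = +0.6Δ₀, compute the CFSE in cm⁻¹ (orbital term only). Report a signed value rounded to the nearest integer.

-82620

Each OH⁻ contributes -1; 6 × (-1) = -6. With overall charge -2, Pt is in the +4 oxidation state.
Group 10 minus oxidation state +4 gives a d⁶ configuration for Pt⁴⁺.
The d⁶ electrons fill as t2g^6 e_g^0.
The orbital stabilization is -2.4Δ₀ = -2.4 × 34425 = -82620 cm⁻¹.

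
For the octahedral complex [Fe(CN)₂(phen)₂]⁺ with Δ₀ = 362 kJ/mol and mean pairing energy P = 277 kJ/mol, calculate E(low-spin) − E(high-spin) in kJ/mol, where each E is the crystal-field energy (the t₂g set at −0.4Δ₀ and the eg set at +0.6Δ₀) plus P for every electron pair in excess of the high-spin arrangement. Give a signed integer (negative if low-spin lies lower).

-170

Ligand charges: 2×(-1) from CN⁻ and 2×(+0) from phen sum to -2; with overall charge +1, Fe is +3.
Fe is in group 8, so Fe³⁺ is d⁵ (8 − 3 = 5).
High-spin d⁵ fills as t₂g³ eg² with CFSE 3(−0.4) + 2(+0.6) = 0.0Δ₀ = 0 kJ/mol.
Low-spin: t₂g⁵ eg⁰, orbital CFSE = -2.0Δ₀ = -724 kJ/mol; plus 2 excess pairs × P = +554 kJ/mol; total -170 kJ/mol.
Thus E(LS) − E(HS) = -170 kJ/mol.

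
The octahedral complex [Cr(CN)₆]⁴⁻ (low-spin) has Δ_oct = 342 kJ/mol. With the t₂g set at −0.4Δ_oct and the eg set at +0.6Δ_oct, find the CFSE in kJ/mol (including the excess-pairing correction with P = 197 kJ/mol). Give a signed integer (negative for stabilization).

Each CN⁻ contributes -1; 6 × (-1) = -6. With overall charge -4, Cr is in the +2 oxidation state.
Cr sits in group 6; removing 2 electrons leaves Cr²⁺ with 6 − 2 = 4 d electrons.
The d⁴ electrons fill as t₂g⁴ eg⁰.
Orbital CFSE = 4(-0.4) + 0(0.6) = -1.6Δ_oct = -1.6 × 342 = -547 kJ/mol.
Pairing penalty: 1 pair vs 0 in the high-spin reference → 1 extra × P = 197 kJ/mol.
Net CFSE = -547 + 197 = -350 kJ/mol.

-350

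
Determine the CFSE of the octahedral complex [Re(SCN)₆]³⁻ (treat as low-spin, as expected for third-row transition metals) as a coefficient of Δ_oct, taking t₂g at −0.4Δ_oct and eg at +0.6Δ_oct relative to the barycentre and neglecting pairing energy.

-1.6 Δ_oct

Each SCN⁻ contributes -1; 6 × (-1) = -6. With overall charge -3, Re is in the +3 oxidation state.
Re³⁺: group 7, so d-count = 7 − 3 = 4.
Configuration: t₂g⁴ eg⁰.
CFSE = 4(-0.4Δ_oct) + 0(0.6Δ_oct) = -1.6Δ_oct + 0.0Δ_oct = -1.6Δ_oct.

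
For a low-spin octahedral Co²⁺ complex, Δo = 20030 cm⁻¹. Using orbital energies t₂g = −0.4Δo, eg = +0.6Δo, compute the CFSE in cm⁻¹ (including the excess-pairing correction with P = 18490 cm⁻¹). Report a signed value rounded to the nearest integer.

-17564

Co is in group 9, so Co²⁺ is d⁷ (9 − 2 = 7).
Configuration: t₂g⁶ eg¹.
CFSE(orbital) = 6×(-0.4Δo) + 1×(0.6Δo) = -1.8Δo; with Δo = 20030 cm⁻¹ that is -36054 cm⁻¹.
High-spin d⁷ would be t₂g⁵ eg² with 2 pairs; low-spin has 3, so 1 excess pair costs +1P = +18490 cm⁻¹.
Combining: -36054 + 18490 = -17564 cm⁻¹.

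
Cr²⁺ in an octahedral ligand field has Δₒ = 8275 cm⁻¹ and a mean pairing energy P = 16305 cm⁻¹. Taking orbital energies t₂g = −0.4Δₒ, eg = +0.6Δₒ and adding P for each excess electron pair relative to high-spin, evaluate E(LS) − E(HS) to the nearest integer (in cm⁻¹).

Group 6 minus oxidation state +2 gives a d⁴ configuration for Cr²⁺.
High-spin: t₂g³ eg¹, CFSE = -0.6Δₒ = -4965 cm⁻¹.
Low-spin: t₂g⁴ eg⁰, orbital CFSE = -1.6Δₒ = -13240 cm⁻¹; plus 1 excess pair × P = +16305 cm⁻¹; total 3065 cm⁻¹.
E(LS) − E(HS) = 3065 − (-4965) = 8030 cm⁻¹.

8030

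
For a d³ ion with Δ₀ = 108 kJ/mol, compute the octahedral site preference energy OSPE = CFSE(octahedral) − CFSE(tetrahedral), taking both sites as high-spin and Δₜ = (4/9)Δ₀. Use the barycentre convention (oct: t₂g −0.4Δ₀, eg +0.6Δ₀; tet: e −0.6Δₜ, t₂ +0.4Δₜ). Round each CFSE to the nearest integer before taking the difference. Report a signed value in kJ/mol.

-92

In an octahedral site d³ (HS) is t2g^3 e_g^0, giving CFSE(oct) = -1.2Δ₀ = -130 kJ/mol.
Tetrahedral: e^2 t2^1, CFSE = 2(−0.6) + 1(+0.4) = -0.8Δₜ = -0.8 × (4/9) × 108 = -38 kJ/mol.
OSPE = -130 − (-38) = -92 kJ/mol.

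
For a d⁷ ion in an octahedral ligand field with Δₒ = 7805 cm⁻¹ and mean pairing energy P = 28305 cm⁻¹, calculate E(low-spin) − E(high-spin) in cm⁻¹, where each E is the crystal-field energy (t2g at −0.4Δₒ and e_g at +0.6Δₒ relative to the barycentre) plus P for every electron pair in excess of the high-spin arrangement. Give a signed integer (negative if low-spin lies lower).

20500

In the high-spin limit (t2g^5 e_g^2) the orbital term is -0.8Δₒ = -6244 cm⁻¹, with no excess pairing.
Low-spin: t2g^6 e_g^1, orbital CFSE = -1.8Δₒ = -14049 cm⁻¹; plus 1 excess pair × P = +28305 cm⁻¹; total 14256 cm⁻¹.
E(LS) − E(HS) = 14256 − (-6244) = 20500 cm⁻¹.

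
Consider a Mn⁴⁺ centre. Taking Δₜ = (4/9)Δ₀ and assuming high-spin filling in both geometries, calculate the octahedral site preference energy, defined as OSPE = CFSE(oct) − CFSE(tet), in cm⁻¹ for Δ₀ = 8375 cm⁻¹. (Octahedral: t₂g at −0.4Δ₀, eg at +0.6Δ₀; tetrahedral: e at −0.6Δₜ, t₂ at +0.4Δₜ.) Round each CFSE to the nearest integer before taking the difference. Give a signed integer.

-7072

Mn sits in group 7; removing 4 electrons leaves Mn⁴⁺ with 7 − 4 = 3 d electrons.
Octahedral high-spin t₂g³ eg⁰: CFSE = -1.2 × 8375 = -10050 cm⁻¹.
In a tetrahedral site the filling is e² t₂¹: CFSE(tet) = -0.8Δₜ = -0.8 × (4/9)(8375) = -2978 cm⁻¹.
Subtracting, OSPE = -10050 − (-2978) = -7072 cm⁻¹.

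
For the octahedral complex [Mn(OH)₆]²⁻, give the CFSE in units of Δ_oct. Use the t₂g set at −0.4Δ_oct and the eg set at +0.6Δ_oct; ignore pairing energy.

-1.2 Δ_oct

Each OH⁻ contributes -1; 6 × (-1) = -6. With overall charge -2, Mn is in the +4 oxidation state.
Group 7 minus oxidation state +4 gives a d³ configuration for Mn⁴⁺.
For octahedral d³ the high- and low-spin configurations coincide.
Configuration: t₂g³ eg⁰.
CFSE = 3(-0.4Δ_oct) + 0(0.6Δ_oct) = -1.2Δ_oct + 0.0Δ_oct = -1.2Δ_oct.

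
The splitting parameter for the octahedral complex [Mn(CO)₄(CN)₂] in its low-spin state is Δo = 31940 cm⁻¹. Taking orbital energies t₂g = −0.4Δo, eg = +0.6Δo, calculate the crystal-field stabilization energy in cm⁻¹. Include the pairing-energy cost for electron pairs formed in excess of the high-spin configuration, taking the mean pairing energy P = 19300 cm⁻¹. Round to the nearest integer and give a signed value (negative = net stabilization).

Ligand charges: 4×(+0) from CO and 2×(-1) from CN⁻ sum to -2; with overall charge +0, Mn is +2.
Group 7 minus oxidation state +2 gives a d⁵ configuration for Mn²⁺.
Electron filling gives t₂g⁵ eg⁰.
The orbital stabilization is -2.0Δo = -2.0 × 31940 = -63880 cm⁻¹.
High-spin d⁵ would be t₂g³ eg² with 0 pairs; low-spin has 2, so 2 excess pairs cost +2P = +38600 cm⁻¹.
Combining: -63880 + 38600 = -25280 cm⁻¹.

-25280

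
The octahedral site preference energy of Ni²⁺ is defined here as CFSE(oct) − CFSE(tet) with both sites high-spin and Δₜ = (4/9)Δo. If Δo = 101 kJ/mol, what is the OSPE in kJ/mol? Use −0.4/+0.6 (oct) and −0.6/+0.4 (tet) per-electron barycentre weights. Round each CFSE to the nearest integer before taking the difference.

-85

Ni²⁺: group 10, so d-count = 10 − 2 = 8.
In an octahedral site d⁸ (HS) is t2g^6 e_g^2, giving CFSE(oct) = -1.2Δo = -121 kJ/mol.
Tetrahedral: e^4 t2^4, CFSE = 4(−0.6) + 4(+0.4) = -0.8Δₜ = -0.8 × (4/9) × 101 = -36 kJ/mol.
OSPE = CFSE(oct) − CFSE(tet) = -121 − (-36) = -85 kJ/mol.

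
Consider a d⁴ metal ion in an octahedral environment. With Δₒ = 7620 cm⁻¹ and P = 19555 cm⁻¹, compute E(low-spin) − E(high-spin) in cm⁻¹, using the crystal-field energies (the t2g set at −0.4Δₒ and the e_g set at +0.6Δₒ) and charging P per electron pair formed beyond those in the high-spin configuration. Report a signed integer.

High-spin d⁴ fills as t2g^3 e_g^1 with CFSE 3(−0.4) + 1(+0.6) = -0.6Δₒ = -4572 cm⁻¹.
Low-spin t2g^4 e_g^0 gives -1.6Δₒ = -12192 cm⁻¹, but forming 1 extra pair costs 1P = 19555 cm⁻¹, so E(LS) = -12192 + 19555 = 7363 cm⁻¹.
The difference is 7363 − (-4572) = 11935 cm⁻¹, so high-spin lies lower.

11935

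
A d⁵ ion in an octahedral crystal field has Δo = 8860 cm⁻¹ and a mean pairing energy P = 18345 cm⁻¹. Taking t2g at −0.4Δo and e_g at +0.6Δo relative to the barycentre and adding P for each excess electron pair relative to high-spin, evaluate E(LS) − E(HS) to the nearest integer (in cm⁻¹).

In the high-spin limit (t2g^3 e_g^2) the orbital term is 0.0Δo = 0 cm⁻¹, with no excess pairing.
Low-spin t2g^5 e_g^0 gives -2.0Δo = -17720 cm⁻¹, but forming 2 extra pairs costs 2P = 36690 cm⁻¹, so E(LS) = -17720 + 36690 = 18970 cm⁻¹.
The difference is 18970 − (0) = 18970 cm⁻¹, so high-spin lies lower.

18970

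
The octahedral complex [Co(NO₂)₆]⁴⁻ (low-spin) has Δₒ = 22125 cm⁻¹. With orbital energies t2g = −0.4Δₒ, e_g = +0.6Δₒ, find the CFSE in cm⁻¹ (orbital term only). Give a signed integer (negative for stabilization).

Each NO₂⁻ contributes -1; 6 × (-1) = -6. With overall charge -4, Co is in the +2 oxidation state.
Group 9 minus oxidation state +2 gives a d⁷ configuration for Co²⁺.
The d⁷ electrons fill as t2g^6 e_g^1.
The orbital stabilization is -1.8Δₒ = -1.8 × 22125 = -39825 cm⁻¹.

-39825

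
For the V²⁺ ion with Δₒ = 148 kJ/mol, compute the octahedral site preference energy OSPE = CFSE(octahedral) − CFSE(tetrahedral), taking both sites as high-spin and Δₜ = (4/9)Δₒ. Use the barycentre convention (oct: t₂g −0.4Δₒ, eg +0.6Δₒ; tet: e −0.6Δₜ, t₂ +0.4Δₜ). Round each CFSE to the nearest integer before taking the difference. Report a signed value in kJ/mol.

Group 5 minus oxidation state +2 gives a d³ configuration for V²⁺.
In an octahedral site d³ (HS) is t₂g³ eg⁰, giving CFSE(oct) = -1.2Δₒ = -178 kJ/mol.
In a tetrahedral site the filling is e² t₂¹: CFSE(tet) = -0.8Δₜ = -0.8 × (4/9)(148) = -53 kJ/mol.
OSPE = -178 − (-53) = -125 kJ/mol.

-125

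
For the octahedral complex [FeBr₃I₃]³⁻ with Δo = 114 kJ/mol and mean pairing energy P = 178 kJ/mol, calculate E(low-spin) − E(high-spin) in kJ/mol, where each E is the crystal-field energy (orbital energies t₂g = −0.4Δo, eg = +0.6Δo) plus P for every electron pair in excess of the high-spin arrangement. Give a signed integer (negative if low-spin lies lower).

Ligand charges: 3×(-1) from Br⁻ and 3×(-1) from I⁻ sum to -6; with overall charge -3, Fe is +3.
Fe sits in group 8; removing 3 electrons leaves Fe³⁺ with 8 − 3 = 5 d electrons.
In the high-spin limit (t₂g³ eg²) the orbital term is 0.0Δo = 0 kJ/mol, with no excess pairing.
Low-spin: t₂g⁵ eg⁰, orbital CFSE = -2.0Δo = -228 kJ/mol; plus 2 excess pairs × P = +356 kJ/mol; total 128 kJ/mol.
E(LS) − E(HS) = 128 − (0) = 128 kJ/mol.

128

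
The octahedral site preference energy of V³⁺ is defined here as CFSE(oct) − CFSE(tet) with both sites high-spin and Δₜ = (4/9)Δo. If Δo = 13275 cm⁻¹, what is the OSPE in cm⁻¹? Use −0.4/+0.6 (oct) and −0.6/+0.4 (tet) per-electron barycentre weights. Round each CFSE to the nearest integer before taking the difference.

V is in group 5, so V³⁺ is d² (5 − 3 = 2).
Octahedral high-spin t2g^2 e_g^0: CFSE = -0.8 × 13275 = -10620 cm⁻¹.
Tetrahedral e^2 t2^0 gives -1.2Δₜ = -1.2 × (4/9) × 13275 = -7080 cm⁻¹.
OSPE = -10620 − (-7080) = -3540 cm⁻¹.

-3540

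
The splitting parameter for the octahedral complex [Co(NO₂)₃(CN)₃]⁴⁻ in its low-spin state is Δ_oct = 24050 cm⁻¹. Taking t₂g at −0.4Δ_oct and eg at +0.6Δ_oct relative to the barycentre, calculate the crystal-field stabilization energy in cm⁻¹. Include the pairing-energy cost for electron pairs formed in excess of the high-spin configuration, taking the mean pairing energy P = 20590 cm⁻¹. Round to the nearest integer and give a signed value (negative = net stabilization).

-22700

Ligand charges: 3×(-1) from NO₂⁻ and 3×(-1) from CN⁻ sum to -6; with overall charge -4, Co is +2.
Co is in group 9, so Co²⁺ is d⁷ (9 − 2 = 7).
The d⁷ electrons fill as t₂g⁶ eg¹.
Orbital CFSE = 6(-0.4) + 1(0.6) = -1.8Δ_oct = -1.8 × 24050 = -43290 cm⁻¹.
Relative to high-spin t₂g⁵ eg² (2 paired), the low-spin configuration has 1 additional pair, contributing +1 × 20590 = +20590 cm⁻¹.
Combining: -43290 + 20590 = -22700 cm⁻¹.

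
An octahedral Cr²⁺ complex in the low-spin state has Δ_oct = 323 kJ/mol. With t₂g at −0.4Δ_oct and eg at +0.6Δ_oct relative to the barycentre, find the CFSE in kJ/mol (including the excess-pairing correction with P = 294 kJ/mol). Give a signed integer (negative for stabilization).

Group 6 minus oxidation state +2 gives a d⁴ configuration for Cr²⁺.
Electron filling gives t₂g⁴ eg⁰.
The orbital stabilization is -1.6Δ_oct = -1.6 × 323 = -517 kJ/mol.
Pairing penalty: 1 pair vs 0 in the high-spin reference → 1 extra × P = 294 kJ/mol.
Combining: -517 + 294 = -223 kJ/mol.

-223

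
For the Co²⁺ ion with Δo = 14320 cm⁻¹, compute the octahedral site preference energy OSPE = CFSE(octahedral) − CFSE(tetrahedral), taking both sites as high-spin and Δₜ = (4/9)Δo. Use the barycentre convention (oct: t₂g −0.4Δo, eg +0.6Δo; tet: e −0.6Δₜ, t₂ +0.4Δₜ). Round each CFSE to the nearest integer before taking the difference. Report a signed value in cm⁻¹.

Co²⁺: group 9, so d-count = 9 − 2 = 7.
Octahedral (high-spin): t2g^5 e_g^2, CFSE = 5(−0.4) + 2(+0.6) = -0.8Δo = -0.8 × 14320 = -11456 cm⁻¹.
In a tetrahedral site the filling is e^4 t2^3: CFSE(tet) = -1.2Δₜ = -1.2 × (4/9)(14320) = -7637 cm⁻¹.
OSPE = -11456 − (-7637) = -3819 cm⁻¹.

-3819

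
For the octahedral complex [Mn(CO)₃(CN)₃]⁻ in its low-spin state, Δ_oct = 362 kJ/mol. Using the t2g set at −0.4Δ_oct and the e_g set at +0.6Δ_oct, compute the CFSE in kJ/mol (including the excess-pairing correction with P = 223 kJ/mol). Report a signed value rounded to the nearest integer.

-278

Ligand charges: 3×(+0) from CO and 3×(-1) from CN⁻ sum to -3; with overall charge -1, Mn is +2.
Group 7 minus oxidation state +2 gives a d⁵ configuration for Mn²⁺.
The d⁵ electrons fill as t2g^5 e_g^0.
CFSE(orbital) = 5×(-0.4Δ_oct) + 0×(0.6Δ_oct) = -2.0Δ_oct; with Δ_oct = 362 kJ/mol that is -724 kJ/mol.
High-spin d⁵ would be t2g^3 e_g^2 with 0 pairs; low-spin has 2, so 2 excess pairs cost +2P = +446 kJ/mol.
Overall CFSE = -724 + 446 = -278 kJ/mol.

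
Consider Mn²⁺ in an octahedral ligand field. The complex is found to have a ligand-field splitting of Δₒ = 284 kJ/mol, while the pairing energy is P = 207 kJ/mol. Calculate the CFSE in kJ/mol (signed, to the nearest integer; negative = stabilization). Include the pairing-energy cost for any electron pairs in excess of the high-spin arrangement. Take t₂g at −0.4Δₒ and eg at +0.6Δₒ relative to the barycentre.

-154

Mn sits in group 7; removing 2 electrons leaves Mn²⁺ with 7 − 2 = 5 d electrons.
Δₒ > P, so pairing is preferred: the ground state is low-spin.
Filling d⁵ accordingly: t₂g⁵ eg⁰.
Orbital CFSE = -2.0Δₒ = -2.0 × 284 = -568 kJ/mol.
Excess pairs vs high-spin: 2 − 0 = 2; pairing cost = +414 kJ/mol.
Net CFSE = -568 + 414 = -154 kJ/mol.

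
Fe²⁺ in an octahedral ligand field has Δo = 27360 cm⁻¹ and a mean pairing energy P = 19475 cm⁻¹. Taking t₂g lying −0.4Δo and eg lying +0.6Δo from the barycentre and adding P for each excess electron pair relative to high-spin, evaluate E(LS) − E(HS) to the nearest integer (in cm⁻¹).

Group 8 minus oxidation state +2 gives a d⁶ configuration for Fe²⁺.
High-spin d⁶ fills as t₂g⁴ eg² with CFSE 4(−0.4) + 2(+0.6) = -0.4Δo = -10944 cm⁻¹.
Low-spin: t₂g⁶ eg⁰, orbital CFSE = -2.4Δo = -65664 cm⁻¹; plus 2 excess pairs × P = +38950 cm⁻¹; total -26714 cm⁻¹.
E(LS) − E(HS) = -26714 − (-10944) = -15770 cm⁻¹.

-15770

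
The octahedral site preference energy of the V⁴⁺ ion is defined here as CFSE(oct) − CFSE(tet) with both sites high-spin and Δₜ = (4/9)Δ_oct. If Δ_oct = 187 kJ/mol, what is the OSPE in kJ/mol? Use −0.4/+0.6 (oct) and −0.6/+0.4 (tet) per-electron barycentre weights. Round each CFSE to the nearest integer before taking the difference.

V is in group 5, so V⁴⁺ is d¹ (5 − 4 = 1).
In an octahedral site d¹ (HS) is t₂g¹ eg⁰, giving CFSE(oct) = -0.4Δ_oct = -75 kJ/mol.
Tetrahedral e¹ t₂⁰ gives -0.6Δₜ = -0.6 × (4/9) × 187 = -50 kJ/mol.
OSPE = -75 − (-50) = -25 kJ/mol.

-25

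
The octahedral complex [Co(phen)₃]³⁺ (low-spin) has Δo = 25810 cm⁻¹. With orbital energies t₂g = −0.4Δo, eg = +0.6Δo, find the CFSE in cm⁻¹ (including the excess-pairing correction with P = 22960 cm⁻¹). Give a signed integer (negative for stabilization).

phen is neutral, so the +3 overall charge sits on Co: oxidation state +3.
Group 9 minus oxidation state +3 gives a d⁶ configuration for Co³⁺.
The d⁶ electrons fill as t₂g⁶ eg⁰.
Orbital CFSE = 6(-0.4) + 0(0.6) = -2.4Δo = -2.4 × 25810 = -61944 cm⁻¹.
High-spin d⁶ would be t₂g⁴ eg² with 1 pair; low-spin has 3, so 2 excess pairs cost +2P = +45920 cm⁻¹.
Combining: -61944 + 45920 = -16024 cm⁻¹.

-16024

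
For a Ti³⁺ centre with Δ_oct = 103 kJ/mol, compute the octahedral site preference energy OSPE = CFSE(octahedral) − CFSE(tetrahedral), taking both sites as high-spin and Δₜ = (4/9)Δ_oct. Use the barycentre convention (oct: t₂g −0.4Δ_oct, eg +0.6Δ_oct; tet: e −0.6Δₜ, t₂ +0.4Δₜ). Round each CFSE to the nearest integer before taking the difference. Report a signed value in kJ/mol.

Group 4 minus oxidation state +3 gives a d¹ configuration for Ti³⁺.
Octahedral high-spin t₂g¹ eg⁰: CFSE = -0.4 × 103 = -41 kJ/mol.
Tetrahedral e¹ t₂⁰ gives -0.6Δₜ = -0.6 × (4/9) × 103 = -27 kJ/mol.
OSPE = -41 − (-27) = -14 kJ/mol.

-14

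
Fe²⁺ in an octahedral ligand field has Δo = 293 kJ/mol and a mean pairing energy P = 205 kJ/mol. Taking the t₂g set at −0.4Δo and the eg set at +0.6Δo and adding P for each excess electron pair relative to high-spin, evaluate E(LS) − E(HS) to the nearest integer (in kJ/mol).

-176

Fe sits in group 8; removing 2 electrons leaves Fe²⁺ with 8 − 2 = 6 d electrons.
In the high-spin limit (t₂g⁴ eg²) the orbital term is -0.4Δo = -117 kJ/mol, with no excess pairing.
For low-spin the configuration is t₂g⁶ eg⁰: orbital energy -2.4 × 293 = -703 kJ/mol, and 2 additional pairs relative to high-spin add 410 kJ/mol, giving -293 kJ/mol.
The difference is -293 − (-117) = -176 kJ/mol, so low-spin lies lower.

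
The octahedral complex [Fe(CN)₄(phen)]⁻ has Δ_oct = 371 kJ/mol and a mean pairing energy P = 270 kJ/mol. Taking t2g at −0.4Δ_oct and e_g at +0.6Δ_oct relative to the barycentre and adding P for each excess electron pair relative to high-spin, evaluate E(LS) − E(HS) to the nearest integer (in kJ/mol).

Ligand charges: 4×(-1) from CN⁻ and 1×(+0) from phen sum to -4; with overall charge -1, Fe is +3.
Fe sits in group 8; removing 3 electrons leaves Fe³⁺ with 8 − 3 = 5 d electrons.
High-spin d⁵ fills as t2g^3 e_g^2 with CFSE 3(−0.4) + 2(+0.6) = 0.0Δ_oct = 0 kJ/mol.
Low-spin t2g^5 e_g^0 gives -2.0Δ_oct = -742 kJ/mol, but forming 2 extra pairs costs 2P = 540 kJ/mol, so E(LS) = -742 + 540 = -202 kJ/mol.
Thus E(LS) − E(HS) = -202 kJ/mol.

-202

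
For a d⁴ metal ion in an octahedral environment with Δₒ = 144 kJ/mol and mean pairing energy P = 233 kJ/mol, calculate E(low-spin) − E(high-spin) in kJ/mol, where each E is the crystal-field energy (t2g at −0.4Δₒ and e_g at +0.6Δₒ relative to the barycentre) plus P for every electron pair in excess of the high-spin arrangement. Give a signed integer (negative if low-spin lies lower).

89

High-spin d⁴ fills as t2g^3 e_g^1 with CFSE 3(−0.4) + 1(+0.6) = -0.6Δₒ = -86 kJ/mol.
Low-spin t2g^4 e_g^0 gives -1.6Δₒ = -230 kJ/mol, but forming 1 extra pair costs 1P = 233 kJ/mol, so E(LS) = -230 + 233 = 3 kJ/mol.
Thus E(LS) − E(HS) = 89 kJ/mol.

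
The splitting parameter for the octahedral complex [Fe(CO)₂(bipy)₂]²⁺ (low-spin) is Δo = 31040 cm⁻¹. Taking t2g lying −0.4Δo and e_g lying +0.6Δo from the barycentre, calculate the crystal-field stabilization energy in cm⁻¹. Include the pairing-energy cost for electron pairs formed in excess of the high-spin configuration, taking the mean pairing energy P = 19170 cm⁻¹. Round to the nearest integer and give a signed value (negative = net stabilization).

Ligand charges: 2×(+0) from CO and 2×(+0) from bipy sum to +0; with overall charge +2, Fe is +2.
Fe²⁺: group 8, so d-count = 8 − 2 = 6.
Electron filling gives t2g^6 e_g^0.
Orbital CFSE = 6(-0.4) + 0(0.6) = -2.4Δo = -2.4 × 31040 = -74496 cm⁻¹.
High-spin d⁶ would be t2g^4 e_g^2 with 1 pair; low-spin has 3, so 2 excess pairs cost +2P = +38340 cm⁻¹.
Combining: -74496 + 38340 = -36156 cm⁻¹.

-36156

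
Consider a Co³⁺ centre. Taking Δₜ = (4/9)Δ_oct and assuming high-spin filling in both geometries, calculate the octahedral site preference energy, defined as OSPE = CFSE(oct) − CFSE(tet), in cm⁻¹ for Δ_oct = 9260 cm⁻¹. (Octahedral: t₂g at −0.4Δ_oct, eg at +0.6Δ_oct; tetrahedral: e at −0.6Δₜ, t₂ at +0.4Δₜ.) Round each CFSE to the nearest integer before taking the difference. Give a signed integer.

-1235

Co³⁺: group 9, so d-count = 9 − 3 = 6.
Octahedral high-spin t2g^4 e_g^2: CFSE = -0.4 × 9260 = -3704 cm⁻¹.
Tetrahedral e^3 t2^3 gives -0.6Δₜ = -0.6 × (4/9) × 9260 = -2469 cm⁻¹.
Subtracting, OSPE = -3704 − (-2469) = -1235 cm⁻¹.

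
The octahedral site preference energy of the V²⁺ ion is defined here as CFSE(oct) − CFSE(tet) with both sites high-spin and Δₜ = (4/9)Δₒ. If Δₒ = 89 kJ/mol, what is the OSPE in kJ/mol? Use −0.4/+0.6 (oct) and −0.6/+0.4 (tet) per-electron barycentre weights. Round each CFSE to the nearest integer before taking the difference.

Group 5 minus oxidation state +2 gives a d³ configuration for V²⁺.
Octahedral (high-spin): t2g^3 e_g^0, CFSE = 3(−0.4) + 0(+0.6) = -1.2Δₒ = -1.2 × 89 = -107 kJ/mol.
Tetrahedral e^2 t2^1 gives -0.8Δₜ = -0.8 × (4/9) × 89 = -32 kJ/mol.
Subtracting, OSPE = -107 − (-32) = -75 kJ/mol.

-75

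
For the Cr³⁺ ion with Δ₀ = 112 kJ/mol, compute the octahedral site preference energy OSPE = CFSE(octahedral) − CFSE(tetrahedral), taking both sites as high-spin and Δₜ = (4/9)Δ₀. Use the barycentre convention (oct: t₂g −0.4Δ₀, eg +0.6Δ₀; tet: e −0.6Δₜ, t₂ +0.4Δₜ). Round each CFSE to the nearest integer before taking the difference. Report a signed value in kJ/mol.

Cr sits in group 6; removing 3 electrons leaves Cr³⁺ with 6 − 3 = 3 d electrons.
Octahedral high-spin t2g^3 e_g^0: CFSE = -1.2 × 112 = -134 kJ/mol.
Tetrahedral: e^2 t2^1, CFSE = 2(−0.6) + 1(+0.4) = -0.8Δₜ = -0.8 × (4/9) × 112 = -40 kJ/mol.
Subtracting, OSPE = -134 − (-40) = -94 kJ/mol.

-94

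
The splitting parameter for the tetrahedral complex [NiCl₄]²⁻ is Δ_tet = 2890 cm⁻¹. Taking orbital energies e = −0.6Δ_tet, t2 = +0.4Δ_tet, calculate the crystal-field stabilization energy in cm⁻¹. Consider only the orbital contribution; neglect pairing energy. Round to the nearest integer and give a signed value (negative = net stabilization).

Each Cl⁻ contributes -1; 4 × (-1) = -4. With overall charge -2, Ni is in the +2 oxidation state.
Group 10 minus oxidation state +2 gives a d⁸ configuration for Ni²⁺.
Tetrahedral splitting is small, so the complex is high-spin.
The d⁸ electrons fill as e^4 t2^4.
CFSE(orbital) = 4×(-0.6Δ_tet) + 4×(0.4Δ_tet) = -0.8Δ_tet; with Δ_tet = 2890 cm⁻¹ that is -2312 cm⁻¹.

-2312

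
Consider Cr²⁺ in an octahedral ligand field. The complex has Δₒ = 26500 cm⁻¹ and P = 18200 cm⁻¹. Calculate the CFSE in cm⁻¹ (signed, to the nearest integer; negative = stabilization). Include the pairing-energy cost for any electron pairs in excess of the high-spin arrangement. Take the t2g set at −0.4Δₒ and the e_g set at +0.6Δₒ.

-24200

Group 6 minus oxidation state +2 gives a d⁴ configuration for Cr²⁺.
Since Δₒ = 26500 cm⁻¹ > P = 18200 cm⁻¹, the complex adopts the low-spin configuration.
That gives t2g^4 e_g^0.
Orbital CFSE = -1.6Δₒ = -1.6 × 26500 = -42400 cm⁻¹.
Excess pairs vs high-spin: 1 − 0 = 1; pairing cost = +18200 cm⁻¹.
Net CFSE = -42400 + 18200 = -24200 cm⁻¹.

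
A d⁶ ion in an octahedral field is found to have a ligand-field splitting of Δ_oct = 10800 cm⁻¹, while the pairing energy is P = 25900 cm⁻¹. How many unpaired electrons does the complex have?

4

With Δ_oct < P the complex is high-spin.
Configuration: t₂g⁴ eg².
Unpaired electrons: 4.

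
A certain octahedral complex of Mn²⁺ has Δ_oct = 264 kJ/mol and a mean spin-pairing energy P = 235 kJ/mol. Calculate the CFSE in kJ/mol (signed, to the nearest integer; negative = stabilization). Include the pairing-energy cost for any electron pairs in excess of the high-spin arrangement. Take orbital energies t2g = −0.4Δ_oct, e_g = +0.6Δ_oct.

-58

Mn sits in group 7; removing 2 electrons leaves Mn²⁺ with 7 − 2 = 5 d electrons.
Δ_oct > P, so pairing is preferred: the ground state is low-spin.
That gives t2g^5 e_g^0.
Orbital CFSE = -2.0Δ_oct = -2.0 × 264 = -528 kJ/mol.
Excess pairs vs high-spin: 2 − 0 = 2; pairing cost = +470 kJ/mol.
Net CFSE = -528 + 470 = -58 kJ/mol.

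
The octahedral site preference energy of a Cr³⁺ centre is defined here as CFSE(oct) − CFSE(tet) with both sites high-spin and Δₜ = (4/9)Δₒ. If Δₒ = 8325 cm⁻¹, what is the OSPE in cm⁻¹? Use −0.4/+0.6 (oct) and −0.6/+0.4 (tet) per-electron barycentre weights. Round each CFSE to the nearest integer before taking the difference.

Group 6 minus oxidation state +3 gives a d³ configuration for Cr³⁺.
Octahedral high-spin t2g^3 e_g^0: CFSE = -1.2 × 8325 = -9990 cm⁻¹.
Tetrahedral: e^2 t2^1, CFSE = 2(−0.6) + 1(+0.4) = -0.8Δₜ = -0.8 × (4/9) × 8325 = -2960 cm⁻¹.
OSPE = CFSE(oct) − CFSE(tet) = -9990 − (-2960) = -7030 cm⁻¹.

-7030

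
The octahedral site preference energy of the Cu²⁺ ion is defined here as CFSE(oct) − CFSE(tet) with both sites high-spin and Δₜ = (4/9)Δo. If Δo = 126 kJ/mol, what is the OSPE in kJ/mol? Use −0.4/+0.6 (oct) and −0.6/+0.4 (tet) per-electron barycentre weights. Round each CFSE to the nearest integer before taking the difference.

-54

Cu²⁺: group 11, so d-count = 11 − 2 = 9.
Octahedral high-spin t₂g⁶ eg³: CFSE = -0.6 × 126 = -76 kJ/mol.
Tetrahedral e⁴ t₂⁵ gives -0.4Δₜ = -0.4 × (4/9) × 126 = -22 kJ/mol.
OSPE = CFSE(oct) − CFSE(tet) = -76 − (-22) = -54 kJ/mol.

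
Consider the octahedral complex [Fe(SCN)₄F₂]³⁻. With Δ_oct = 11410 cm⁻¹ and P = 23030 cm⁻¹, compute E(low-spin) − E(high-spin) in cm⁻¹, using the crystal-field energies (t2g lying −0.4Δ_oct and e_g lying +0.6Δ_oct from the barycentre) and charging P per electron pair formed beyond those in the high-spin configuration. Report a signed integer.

Ligand charges: 4×(-1) from SCN⁻ and 2×(-1) from F⁻ sum to -6; with overall charge -3, Fe is +3.
Fe³⁺: group 8, so d-count = 8 − 3 = 5.
In the high-spin limit (t2g^3 e_g^2) the orbital term is 0.0Δ_oct = 0 cm⁻¹, with no excess pairing.
Low-spin: t2g^5 e_g^0, orbital CFSE = -2.0Δ_oct = -22820 cm⁻¹; plus 2 excess pairs × P = +46060 cm⁻¹; total 23240 cm⁻¹.
E(LS) − E(HS) = 23240 − (0) = 23240 cm⁻¹.

23240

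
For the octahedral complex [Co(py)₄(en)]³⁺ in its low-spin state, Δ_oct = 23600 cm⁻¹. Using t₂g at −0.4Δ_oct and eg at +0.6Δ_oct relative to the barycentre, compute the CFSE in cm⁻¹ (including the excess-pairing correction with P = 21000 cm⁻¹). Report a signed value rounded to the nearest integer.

-14640

Ligand charges: 4×(+0) from py and 1×(+0) from en sum to +0; with overall charge +3, Co is +3.
Group 9 minus oxidation state +3 gives a d⁶ configuration for Co³⁺.
Electron filling gives t₂g⁶ eg⁰.
Orbital CFSE = 6(-0.4) + 0(0.6) = -2.4Δ_oct = -2.4 × 23600 = -56640 cm⁻¹.
Relative to high-spin t₂g⁴ eg² (1 paired), the low-spin configuration has 2 additional pairs, contributing +2 × 21000 = +42000 cm⁻¹.
Net CFSE = -56640 + 42000 = -14640 cm⁻¹.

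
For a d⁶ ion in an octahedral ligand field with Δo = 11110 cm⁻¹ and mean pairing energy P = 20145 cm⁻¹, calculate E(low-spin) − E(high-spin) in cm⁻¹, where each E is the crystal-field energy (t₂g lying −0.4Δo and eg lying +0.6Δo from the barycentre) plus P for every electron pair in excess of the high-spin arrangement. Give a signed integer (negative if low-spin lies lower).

18070

High-spin d⁶ fills as t₂g⁴ eg² with CFSE 4(−0.4) + 2(+0.6) = -0.4Δo = -4444 cm⁻¹.
Low-spin t₂g⁶ eg⁰ gives -2.4Δo = -26664 cm⁻¹, but forming 2 extra pairs costs 2P = 40290 cm⁻¹, so E(LS) = -26664 + 40290 = 13626 cm⁻¹.
E(LS) − E(HS) = 13626 − (-4444) = 18070 cm⁻¹.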